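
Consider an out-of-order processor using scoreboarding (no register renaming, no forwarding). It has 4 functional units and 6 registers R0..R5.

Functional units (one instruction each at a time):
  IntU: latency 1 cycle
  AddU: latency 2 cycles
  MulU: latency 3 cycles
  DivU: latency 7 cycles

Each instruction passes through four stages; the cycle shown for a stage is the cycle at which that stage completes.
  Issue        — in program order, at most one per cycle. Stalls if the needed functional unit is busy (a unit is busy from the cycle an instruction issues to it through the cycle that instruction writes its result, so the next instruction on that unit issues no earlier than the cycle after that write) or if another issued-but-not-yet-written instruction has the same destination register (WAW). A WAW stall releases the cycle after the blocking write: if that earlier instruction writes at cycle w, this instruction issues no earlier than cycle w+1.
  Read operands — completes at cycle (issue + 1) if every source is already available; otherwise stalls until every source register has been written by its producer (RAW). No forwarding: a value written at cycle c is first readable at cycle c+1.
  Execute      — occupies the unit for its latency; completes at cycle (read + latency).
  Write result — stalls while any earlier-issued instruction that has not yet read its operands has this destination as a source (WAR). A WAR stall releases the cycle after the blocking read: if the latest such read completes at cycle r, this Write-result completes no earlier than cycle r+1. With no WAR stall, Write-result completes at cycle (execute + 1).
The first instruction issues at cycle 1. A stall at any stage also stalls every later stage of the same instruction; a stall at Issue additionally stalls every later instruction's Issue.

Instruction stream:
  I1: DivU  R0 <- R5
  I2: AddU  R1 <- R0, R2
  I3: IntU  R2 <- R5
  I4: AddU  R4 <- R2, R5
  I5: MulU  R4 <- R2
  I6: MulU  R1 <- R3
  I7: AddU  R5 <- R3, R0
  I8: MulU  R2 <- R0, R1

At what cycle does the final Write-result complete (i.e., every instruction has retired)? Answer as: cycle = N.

1) issue 1, read 2, done 9, write 10
2) issue 2, read 11, done 13, write 14  <RAW R0: wait I1 write@10>
3) issue 3, read 4, done 5, write 12  <WAR R2: wait I2 read@11>
4) issue 15, read 16, done 18, write 19  <struct: AddU busy until I2 writes@14>
5) issue 20, read 21, done 24, write 25  <WAW R4: wait I4 write@19>
6) issue 26, read 27, done 30, write 31  <struct: MulU busy until I5 writes@25>
7) issue 27, read 28, done 30, write 31
8) issue 32, read 33, done 36, write 37  <struct: MulU busy until I6 writes@31>

cycle = 37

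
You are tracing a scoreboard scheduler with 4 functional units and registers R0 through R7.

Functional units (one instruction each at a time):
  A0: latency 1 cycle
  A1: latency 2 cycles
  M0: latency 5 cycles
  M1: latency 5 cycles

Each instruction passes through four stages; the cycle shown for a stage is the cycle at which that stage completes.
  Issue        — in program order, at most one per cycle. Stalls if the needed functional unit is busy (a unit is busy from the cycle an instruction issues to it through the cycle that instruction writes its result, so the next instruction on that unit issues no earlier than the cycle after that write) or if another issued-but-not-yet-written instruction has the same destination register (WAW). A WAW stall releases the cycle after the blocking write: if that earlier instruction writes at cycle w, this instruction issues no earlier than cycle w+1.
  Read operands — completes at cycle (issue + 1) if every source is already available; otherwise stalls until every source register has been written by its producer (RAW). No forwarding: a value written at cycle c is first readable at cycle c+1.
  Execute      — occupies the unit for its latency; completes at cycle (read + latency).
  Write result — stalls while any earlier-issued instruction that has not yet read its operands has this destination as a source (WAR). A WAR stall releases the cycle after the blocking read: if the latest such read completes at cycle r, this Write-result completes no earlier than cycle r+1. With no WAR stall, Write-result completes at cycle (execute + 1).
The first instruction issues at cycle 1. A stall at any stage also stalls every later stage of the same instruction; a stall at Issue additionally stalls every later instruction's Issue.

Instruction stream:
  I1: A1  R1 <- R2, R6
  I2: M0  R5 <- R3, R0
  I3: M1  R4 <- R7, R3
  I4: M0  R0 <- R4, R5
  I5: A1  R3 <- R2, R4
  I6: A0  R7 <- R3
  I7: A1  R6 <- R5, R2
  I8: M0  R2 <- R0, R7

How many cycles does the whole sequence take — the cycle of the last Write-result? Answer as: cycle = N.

cycle 1: I1→A1
cycle 2: I1 RO · I2→M0
cycle 3: I2 RO · I3→M1
cycle 4: I1 EX · I3 RO
cycle 5: I1 WR R1
cycle 8: I2 EX
cycle 9: I2 WR R5 · I3 EX
cycle 10: I3 WR R4 · I4→M0
cycle 11: I4 RO · I5→A1
cycle 12: I5 RO · I6→A0
cycle 14: I5 EX
cycle 15: I5 WR R3
cycle 16: I4 EX · I6 RO · I7→A1
cycle 17: I4 WR R0 · I6 EX · I7 RO
cycle 18: I6 WR R7 · I8→M0
cycle 19: I7 EX · I8 RO
cycle 20: I7 WR R6
cycle 24: I8 EX
cycle 25: I8 WR R2

cycle = 25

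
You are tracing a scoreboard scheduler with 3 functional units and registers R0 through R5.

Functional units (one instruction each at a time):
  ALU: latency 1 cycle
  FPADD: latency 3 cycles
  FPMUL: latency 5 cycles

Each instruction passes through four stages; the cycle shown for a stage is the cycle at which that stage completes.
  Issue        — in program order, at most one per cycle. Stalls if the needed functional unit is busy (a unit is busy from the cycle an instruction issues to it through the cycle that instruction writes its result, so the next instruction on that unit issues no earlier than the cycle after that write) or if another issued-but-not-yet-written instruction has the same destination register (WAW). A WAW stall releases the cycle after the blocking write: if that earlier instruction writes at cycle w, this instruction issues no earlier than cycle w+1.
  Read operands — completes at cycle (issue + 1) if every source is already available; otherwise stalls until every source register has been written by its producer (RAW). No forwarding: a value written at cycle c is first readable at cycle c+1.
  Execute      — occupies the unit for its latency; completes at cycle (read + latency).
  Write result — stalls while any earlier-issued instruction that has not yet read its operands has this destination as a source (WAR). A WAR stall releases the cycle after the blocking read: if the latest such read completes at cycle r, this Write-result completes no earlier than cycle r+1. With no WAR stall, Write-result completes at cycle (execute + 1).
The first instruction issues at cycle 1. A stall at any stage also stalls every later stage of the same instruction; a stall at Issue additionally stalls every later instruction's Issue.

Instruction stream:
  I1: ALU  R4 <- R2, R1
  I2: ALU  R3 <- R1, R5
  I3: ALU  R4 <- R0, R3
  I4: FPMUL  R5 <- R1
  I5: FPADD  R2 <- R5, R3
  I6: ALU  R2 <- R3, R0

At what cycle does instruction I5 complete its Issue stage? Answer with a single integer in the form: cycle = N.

c1: I1 issues→ALU
c2: I1 reads
c3: I1 exec-done
c4: I1 writes R4
c5: I2 issues→ALU
c6: I2 reads
c7: I2 exec-done
c8: I2 writes R3
c9: I3 issues→ALU
c10: I3 reads · I4 issues→FPMUL
c11: I3 exec-done · I4 reads · I5 issues→FPADD
c12: I3 writes R4
c16: I4 exec-done
c17: I4 writes R5
c18: I5 reads
c21: I5 exec-done
c22: I5 writes R2
c23: I6 issues→ALU
c24: I6 reads
c25: I6 exec-done
c26: I6 writes R2

cycle = 11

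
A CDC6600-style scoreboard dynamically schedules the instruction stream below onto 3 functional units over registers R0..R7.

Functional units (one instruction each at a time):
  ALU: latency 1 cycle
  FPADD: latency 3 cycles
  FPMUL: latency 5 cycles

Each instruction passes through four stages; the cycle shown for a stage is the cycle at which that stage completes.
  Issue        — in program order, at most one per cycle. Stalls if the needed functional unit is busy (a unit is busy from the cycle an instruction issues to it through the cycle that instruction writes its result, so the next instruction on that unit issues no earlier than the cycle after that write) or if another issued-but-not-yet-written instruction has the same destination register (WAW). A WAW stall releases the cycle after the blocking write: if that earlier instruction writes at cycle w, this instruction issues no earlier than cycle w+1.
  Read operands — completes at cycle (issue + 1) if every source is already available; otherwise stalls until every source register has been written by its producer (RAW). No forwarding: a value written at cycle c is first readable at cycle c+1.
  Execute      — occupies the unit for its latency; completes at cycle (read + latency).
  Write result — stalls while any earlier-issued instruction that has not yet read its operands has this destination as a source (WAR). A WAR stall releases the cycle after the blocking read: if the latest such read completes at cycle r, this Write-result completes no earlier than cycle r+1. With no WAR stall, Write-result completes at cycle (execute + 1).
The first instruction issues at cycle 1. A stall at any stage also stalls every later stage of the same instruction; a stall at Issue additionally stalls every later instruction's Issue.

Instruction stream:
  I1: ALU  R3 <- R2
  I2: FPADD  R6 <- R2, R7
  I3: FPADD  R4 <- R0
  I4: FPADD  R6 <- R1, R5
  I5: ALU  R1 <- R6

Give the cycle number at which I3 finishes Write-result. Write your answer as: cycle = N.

[I1] 1/2/3/4
[I2] 2/3/6/7
[I3] 8/9/12/13  (struct: FPADD busy until I2 writes@7)
[I4] 14/15/18/19  (struct: FPADD busy until I3 writes@13)
[I5] 15/20/21/22  (RAW R6: wait I4 write@19)

cycle = 13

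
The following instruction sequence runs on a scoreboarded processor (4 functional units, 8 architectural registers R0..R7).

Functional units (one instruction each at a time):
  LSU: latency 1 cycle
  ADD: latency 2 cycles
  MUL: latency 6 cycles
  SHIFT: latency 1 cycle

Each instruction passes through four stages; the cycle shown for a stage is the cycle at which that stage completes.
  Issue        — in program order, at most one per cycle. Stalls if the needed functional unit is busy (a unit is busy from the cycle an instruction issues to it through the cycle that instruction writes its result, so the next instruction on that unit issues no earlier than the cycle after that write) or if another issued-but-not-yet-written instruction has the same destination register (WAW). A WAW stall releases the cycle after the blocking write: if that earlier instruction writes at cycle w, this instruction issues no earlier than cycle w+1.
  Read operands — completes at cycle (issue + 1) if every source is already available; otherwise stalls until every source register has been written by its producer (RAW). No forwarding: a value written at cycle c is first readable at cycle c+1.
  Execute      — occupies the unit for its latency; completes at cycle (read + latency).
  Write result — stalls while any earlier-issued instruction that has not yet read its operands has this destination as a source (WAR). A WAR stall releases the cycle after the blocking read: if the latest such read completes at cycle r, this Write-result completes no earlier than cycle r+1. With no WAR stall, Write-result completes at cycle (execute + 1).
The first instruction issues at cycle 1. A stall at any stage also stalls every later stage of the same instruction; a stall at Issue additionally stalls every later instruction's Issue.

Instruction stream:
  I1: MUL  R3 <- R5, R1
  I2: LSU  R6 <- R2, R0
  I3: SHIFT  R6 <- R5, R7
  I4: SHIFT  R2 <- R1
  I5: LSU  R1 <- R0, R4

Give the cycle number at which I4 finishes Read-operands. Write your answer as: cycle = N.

cycle = 11

c1: I1→MUL
c2: I1 RO | I2→LSU
c3: I2 RO
c4: I2 EX
c5: I2 WR R6
c6: I3→SHIFT
c7: I3 RO
c8: I1 EX | I3 EX
c9: I1 WR R3 | I3 WR R6
c10: I4→SHIFT
c11: I4 RO | I5→LSU
c12: I4 EX | I5 RO
c13: I4 WR R2 | I5 EX
c14: I5 WR R1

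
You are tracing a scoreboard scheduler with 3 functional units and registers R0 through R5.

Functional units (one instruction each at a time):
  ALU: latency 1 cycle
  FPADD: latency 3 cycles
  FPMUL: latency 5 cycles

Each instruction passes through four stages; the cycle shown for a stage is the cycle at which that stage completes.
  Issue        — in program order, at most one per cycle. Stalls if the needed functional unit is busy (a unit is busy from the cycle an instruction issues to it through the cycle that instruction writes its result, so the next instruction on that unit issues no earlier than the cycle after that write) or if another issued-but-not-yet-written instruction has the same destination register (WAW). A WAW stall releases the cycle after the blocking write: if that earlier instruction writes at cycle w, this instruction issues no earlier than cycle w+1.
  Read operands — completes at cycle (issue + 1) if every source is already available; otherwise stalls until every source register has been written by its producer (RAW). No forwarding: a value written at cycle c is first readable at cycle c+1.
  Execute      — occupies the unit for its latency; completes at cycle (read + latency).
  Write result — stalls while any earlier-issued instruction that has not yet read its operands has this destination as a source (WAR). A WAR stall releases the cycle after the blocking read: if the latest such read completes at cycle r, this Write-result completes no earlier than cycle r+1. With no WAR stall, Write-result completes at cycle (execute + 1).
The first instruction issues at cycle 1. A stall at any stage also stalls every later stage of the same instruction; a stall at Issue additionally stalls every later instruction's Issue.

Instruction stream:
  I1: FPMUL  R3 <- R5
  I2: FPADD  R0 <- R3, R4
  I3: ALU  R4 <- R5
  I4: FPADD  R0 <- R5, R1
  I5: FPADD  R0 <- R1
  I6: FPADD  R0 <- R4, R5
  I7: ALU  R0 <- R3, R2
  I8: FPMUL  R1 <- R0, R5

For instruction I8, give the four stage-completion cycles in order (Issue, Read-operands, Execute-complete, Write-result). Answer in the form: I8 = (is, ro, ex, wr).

I8 = (33, 36, 41, 42)

I1 -> (1, 2, 7, 8)
I2 -> (2, 9, 12, 13)  // RAW R3: wait I1 write@8
I3 -> (3, 4, 5, 10)  // WAR R4: wait I2 read@9
I4 -> (14, 15, 18, 19)  // struct: FPADD busy until I2 writes@13
I5 -> (20, 21, 24, 25)  // struct: FPADD busy until I4 writes@19
I6 -> (26, 27, 30, 31)  // struct: FPADD busy until I5 writes@25
I7 -> (32, 33, 34, 35)  // WAW R0: wait I6 write@31
I8 -> (33, 36, 41, 42)  // RAW R0: wait I7 write@35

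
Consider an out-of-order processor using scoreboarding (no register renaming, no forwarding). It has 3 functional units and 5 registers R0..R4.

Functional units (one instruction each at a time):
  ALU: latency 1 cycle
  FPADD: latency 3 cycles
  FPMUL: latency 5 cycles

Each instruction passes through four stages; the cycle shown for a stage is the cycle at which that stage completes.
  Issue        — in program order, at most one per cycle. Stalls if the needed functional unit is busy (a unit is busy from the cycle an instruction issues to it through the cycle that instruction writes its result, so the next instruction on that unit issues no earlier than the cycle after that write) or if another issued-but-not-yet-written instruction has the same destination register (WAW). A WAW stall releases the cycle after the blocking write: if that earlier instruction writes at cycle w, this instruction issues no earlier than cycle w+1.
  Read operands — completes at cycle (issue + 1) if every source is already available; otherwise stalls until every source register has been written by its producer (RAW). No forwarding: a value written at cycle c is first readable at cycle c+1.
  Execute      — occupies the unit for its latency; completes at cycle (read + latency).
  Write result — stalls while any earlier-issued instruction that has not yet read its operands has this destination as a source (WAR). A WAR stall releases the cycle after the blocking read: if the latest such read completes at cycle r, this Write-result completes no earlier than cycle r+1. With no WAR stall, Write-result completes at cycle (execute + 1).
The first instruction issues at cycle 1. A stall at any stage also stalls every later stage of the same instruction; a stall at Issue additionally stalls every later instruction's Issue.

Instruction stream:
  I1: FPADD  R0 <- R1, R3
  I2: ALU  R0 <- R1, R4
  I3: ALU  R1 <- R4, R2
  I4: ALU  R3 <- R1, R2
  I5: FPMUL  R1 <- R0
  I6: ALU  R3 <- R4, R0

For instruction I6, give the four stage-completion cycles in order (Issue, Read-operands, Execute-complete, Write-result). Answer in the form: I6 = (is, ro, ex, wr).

I6 = (19, 20, 21, 22)

t=1  I1 dispatched to FPADD
t=2  I1 operands ready
t=5  I1 complete
t=6  R0←I1
t=7  I2 dispatched to ALU
t=8  I2 operands ready
t=9  I2 complete
t=10  R0←I2
t=11  I3 dispatched to ALU
t=12  I3 operands ready
t=13  I3 complete
t=14  R1←I3
t=15  I4 dispatched to ALU
t=16  I4 operands ready; I5 dispatched to FPMUL
t=17  I4 complete; I5 operands ready
t=18  R3←I4
t=19  I6 dispatched to ALU
t=20  I6 operands ready
t=21  I6 complete
t=22  I5 complete; R3←I6
t=23  R1←I5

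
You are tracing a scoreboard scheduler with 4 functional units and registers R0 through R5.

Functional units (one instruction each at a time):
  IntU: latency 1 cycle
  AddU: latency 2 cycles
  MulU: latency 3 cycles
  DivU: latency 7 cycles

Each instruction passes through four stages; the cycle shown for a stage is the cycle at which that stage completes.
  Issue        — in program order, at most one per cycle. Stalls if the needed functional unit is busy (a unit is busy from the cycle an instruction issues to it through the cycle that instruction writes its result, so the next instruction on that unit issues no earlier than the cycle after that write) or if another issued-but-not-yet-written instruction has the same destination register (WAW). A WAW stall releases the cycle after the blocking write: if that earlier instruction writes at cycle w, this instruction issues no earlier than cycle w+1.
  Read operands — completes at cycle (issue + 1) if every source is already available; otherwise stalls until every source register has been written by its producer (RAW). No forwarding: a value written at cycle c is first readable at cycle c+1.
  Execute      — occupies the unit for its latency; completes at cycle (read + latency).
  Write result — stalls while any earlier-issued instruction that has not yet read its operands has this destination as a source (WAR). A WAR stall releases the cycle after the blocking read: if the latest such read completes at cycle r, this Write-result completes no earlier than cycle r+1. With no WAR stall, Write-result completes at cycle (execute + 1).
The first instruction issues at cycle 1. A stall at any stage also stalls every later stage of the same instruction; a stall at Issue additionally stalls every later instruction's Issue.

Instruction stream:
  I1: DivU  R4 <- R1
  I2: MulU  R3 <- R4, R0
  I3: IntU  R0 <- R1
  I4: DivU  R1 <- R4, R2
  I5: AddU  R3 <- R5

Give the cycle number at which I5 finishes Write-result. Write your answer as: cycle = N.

[1] issue I1 (DivU)
[2] I1 read-ops | issue I2 (MulU)
[3] issue I3 (IntU)
[4] I3 read-ops
[5] I3 finished on IntU
[9] I1 finished on DivU
[10] I1→R4
[11] I2 read-ops | issue I4 (DivU)
[12] I3→R0 | I4 read-ops
[14] I2 finished on MulU
[15] I2→R3
[16] issue I5 (AddU)
[17] I5 read-ops
[19] I4 finished on DivU | I5 finished on AddU
[20] I4→R1 | I5→R3

cycle = 20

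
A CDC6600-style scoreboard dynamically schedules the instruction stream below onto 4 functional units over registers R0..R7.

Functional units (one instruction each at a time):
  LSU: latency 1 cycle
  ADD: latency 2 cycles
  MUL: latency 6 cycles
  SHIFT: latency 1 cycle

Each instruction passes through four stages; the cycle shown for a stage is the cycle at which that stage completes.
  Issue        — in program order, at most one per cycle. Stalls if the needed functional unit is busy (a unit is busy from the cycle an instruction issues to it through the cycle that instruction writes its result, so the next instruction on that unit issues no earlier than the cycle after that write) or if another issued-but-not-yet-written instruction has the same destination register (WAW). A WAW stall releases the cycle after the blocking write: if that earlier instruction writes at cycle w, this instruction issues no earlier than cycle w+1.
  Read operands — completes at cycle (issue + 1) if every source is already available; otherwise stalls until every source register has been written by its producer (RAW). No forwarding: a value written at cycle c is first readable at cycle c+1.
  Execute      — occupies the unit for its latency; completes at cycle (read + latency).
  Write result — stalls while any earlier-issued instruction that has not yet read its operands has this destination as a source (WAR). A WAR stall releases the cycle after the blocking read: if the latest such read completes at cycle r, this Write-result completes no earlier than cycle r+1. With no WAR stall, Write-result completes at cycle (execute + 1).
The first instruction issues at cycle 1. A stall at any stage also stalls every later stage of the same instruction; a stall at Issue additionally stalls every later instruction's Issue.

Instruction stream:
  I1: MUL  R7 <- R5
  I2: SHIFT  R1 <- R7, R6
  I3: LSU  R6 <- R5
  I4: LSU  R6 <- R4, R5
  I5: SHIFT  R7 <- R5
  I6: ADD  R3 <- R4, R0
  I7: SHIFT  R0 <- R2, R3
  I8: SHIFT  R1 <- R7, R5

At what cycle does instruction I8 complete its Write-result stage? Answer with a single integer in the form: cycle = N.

t=1  I1 issues→MUL
t=2  I1 reads · I2 issues→SHIFT
t=3  I3 issues→LSU
t=4  I3 reads
t=5  I3 exec-done
t=8  I1 exec-done
t=9  I1 writes R7
t=10  I2 reads
t=11  I2 exec-done · I3 writes R6
t=12  I2 writes R1 · I4 issues→LSU
t=13  I4 reads · I5 issues→SHIFT
t=14  I4 exec-done · I5 reads · I6 issues→ADD
t=15  I4 writes R6 · I5 exec-done · I6 reads
t=16  I5 writes R7
t=17  I6 exec-done · I7 issues→SHIFT
t=18  I6 writes R3
t=19  I7 reads
t=20  I7 exec-done
t=21  I7 writes R0
t=22  I8 issues→SHIFT
t=23  I8 reads
t=24  I8 exec-done
t=25  I8 writes R1

cycle = 25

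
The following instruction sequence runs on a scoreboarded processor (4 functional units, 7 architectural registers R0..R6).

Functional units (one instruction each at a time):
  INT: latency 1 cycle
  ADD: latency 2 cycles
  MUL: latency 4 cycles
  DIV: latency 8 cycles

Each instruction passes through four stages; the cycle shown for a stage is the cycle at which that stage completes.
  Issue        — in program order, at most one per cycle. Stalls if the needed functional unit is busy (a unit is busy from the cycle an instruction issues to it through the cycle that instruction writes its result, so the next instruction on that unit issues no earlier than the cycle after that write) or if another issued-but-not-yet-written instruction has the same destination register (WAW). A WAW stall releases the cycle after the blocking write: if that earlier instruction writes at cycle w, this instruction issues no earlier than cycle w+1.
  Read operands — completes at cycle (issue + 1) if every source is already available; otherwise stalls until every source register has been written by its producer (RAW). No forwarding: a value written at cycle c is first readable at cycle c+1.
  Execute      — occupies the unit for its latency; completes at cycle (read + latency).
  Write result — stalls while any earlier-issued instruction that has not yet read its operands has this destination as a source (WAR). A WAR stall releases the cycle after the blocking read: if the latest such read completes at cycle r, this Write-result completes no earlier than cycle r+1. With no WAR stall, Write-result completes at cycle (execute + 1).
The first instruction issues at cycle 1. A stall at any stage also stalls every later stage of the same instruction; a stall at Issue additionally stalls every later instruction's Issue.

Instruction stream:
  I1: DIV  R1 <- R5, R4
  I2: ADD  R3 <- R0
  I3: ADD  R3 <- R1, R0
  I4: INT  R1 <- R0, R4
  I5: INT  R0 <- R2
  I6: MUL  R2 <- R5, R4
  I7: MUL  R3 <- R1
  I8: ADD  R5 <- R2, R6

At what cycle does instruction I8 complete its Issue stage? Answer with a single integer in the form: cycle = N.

1) issue 1, read 2, done 10, write 11
2) issue 2, read 3, done 5, write 6
3) issue 7, read 12, done 14, write 15  <struct: ADD busy until I2 writes@6 / RAW R1: wait I1 write@11>
4) issue 12, read 13, done 14, write 15  <WAW R1: wait I1 write@11>
5) issue 16, read 17, done 18, write 19  <struct: INT busy until I4 writes@15>
6) issue 17, read 18, done 22, write 23
7) issue 24, read 25, done 29, write 30  <struct: MUL busy until I6 writes@23>
8) issue 25, read 26, done 28, write 29

cycle = 25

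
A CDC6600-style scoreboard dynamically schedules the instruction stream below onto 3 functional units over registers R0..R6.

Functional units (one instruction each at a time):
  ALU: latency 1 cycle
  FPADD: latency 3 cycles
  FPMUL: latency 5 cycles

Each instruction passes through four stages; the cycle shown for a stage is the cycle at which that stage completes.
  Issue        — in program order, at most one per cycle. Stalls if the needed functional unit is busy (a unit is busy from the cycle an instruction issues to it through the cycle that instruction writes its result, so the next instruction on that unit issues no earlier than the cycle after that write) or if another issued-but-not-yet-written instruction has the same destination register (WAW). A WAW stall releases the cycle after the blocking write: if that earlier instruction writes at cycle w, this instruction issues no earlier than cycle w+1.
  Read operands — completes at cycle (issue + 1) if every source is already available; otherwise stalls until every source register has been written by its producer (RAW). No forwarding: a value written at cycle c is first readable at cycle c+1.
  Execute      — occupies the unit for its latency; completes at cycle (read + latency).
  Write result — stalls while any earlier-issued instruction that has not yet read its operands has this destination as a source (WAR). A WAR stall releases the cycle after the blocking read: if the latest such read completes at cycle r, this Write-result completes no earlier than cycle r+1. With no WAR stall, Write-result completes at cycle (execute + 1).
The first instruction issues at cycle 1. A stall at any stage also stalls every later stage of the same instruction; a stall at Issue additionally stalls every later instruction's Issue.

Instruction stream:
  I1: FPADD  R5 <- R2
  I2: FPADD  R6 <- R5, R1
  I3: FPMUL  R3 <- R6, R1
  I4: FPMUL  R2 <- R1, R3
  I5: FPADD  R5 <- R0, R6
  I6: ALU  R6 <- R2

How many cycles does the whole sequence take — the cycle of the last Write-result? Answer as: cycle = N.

cycle = 30

[1] I1→FPADD
[2] I1 RO
[5] I1 EX
[6] I1 WR R5
[7] I2→FPADD
[8] I2 RO | I3→FPMUL
[11] I2 EX
[12] I2 WR R6
[13] I3 RO
[18] I3 EX
[19] I3 WR R3
[20] I4→FPMUL
[21] I4 RO | I5→FPADD
[22] I5 RO | I6→ALU
[25] I5 EX
[26] I4 EX | I5 WR R5
[27] I4 WR R2
[28] I6 RO
[29] I6 EX
[30] I6 WR R6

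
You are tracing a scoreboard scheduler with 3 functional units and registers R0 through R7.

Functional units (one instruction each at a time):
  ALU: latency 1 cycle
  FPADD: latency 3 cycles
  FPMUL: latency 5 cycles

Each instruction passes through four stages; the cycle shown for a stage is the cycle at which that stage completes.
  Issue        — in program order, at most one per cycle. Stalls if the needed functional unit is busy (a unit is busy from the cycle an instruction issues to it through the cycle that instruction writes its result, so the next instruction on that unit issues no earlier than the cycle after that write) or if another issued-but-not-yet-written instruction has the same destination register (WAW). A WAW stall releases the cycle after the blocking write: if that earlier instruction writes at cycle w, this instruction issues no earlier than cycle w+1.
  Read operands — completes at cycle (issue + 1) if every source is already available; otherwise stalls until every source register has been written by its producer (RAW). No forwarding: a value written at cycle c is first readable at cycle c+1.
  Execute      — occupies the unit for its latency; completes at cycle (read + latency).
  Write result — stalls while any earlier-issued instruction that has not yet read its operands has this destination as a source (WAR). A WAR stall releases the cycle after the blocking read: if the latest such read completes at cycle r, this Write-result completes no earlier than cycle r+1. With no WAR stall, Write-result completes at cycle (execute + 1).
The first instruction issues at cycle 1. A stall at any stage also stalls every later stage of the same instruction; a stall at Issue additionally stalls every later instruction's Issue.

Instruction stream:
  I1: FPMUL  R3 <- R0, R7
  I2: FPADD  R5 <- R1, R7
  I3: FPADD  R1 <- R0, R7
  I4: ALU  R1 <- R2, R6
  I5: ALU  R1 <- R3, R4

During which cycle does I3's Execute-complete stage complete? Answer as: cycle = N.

cycle 1: issue I1 (FPMUL)
cycle 2: I1 read-ops | issue I2 (FPADD)
cycle 3: I2 read-ops
cycle 6: I2 finished on FPADD
cycle 7: I1 finished on FPMUL | I2→R5
cycle 8: I1→R3 | issue I3 (FPADD)
cycle 9: I3 read-ops
cycle 12: I3 finished on FPADD
cycle 13: I3→R1
cycle 14: issue I4 (ALU)
cycle 15: I4 read-ops
cycle 16: I4 finished on ALU
cycle 17: I4→R1
cycle 18: issue I5 (ALU)
cycle 19: I5 read-ops
cycle 20: I5 finished on ALU
cycle 21: I5→R1

cycle = 12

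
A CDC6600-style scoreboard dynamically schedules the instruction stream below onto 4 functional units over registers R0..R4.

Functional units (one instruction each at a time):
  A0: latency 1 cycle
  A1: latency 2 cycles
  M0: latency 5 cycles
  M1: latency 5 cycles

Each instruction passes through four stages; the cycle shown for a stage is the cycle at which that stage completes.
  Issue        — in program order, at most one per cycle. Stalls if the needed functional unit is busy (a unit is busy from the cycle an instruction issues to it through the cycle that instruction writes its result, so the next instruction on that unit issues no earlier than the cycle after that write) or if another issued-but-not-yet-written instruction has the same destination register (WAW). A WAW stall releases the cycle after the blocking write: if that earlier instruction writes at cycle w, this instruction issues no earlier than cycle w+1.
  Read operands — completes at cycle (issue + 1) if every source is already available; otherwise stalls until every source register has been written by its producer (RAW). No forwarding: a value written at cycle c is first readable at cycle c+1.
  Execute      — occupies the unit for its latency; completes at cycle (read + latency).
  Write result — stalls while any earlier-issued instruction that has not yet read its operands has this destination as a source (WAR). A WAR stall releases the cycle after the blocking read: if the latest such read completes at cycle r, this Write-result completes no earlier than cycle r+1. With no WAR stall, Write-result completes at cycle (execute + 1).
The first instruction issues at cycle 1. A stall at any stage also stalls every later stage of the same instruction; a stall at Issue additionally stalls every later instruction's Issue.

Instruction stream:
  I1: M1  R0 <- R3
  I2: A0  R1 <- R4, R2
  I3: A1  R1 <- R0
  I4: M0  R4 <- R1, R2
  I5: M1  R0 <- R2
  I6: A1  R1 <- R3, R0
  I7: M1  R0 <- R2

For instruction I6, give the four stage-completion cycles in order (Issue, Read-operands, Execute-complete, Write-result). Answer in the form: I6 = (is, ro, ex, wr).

I6 = (13, 17, 19, 20)

[1] I1 dispatched to M1
[2] I1 operands ready · I2 dispatched to A0
[3] I2 operands ready
[4] I2 complete
[5] R1←I2
[6] I3 dispatched to A1
[7] I1 complete · I4 dispatched to M0
[8] R0←I1
[9] I3 operands ready · I5 dispatched to M1
[10] I5 operands ready
[11] I3 complete
[12] R1←I3
[13] I4 operands ready · I6 dispatched to A1
[15] I5 complete
[16] R0←I5
[17] I6 operands ready · I7 dispatched to M1
[18] I4 complete · I7 operands ready
[19] R4←I4 · I6 complete
[20] R1←I6
[23] I7 complete
[24] R0←I7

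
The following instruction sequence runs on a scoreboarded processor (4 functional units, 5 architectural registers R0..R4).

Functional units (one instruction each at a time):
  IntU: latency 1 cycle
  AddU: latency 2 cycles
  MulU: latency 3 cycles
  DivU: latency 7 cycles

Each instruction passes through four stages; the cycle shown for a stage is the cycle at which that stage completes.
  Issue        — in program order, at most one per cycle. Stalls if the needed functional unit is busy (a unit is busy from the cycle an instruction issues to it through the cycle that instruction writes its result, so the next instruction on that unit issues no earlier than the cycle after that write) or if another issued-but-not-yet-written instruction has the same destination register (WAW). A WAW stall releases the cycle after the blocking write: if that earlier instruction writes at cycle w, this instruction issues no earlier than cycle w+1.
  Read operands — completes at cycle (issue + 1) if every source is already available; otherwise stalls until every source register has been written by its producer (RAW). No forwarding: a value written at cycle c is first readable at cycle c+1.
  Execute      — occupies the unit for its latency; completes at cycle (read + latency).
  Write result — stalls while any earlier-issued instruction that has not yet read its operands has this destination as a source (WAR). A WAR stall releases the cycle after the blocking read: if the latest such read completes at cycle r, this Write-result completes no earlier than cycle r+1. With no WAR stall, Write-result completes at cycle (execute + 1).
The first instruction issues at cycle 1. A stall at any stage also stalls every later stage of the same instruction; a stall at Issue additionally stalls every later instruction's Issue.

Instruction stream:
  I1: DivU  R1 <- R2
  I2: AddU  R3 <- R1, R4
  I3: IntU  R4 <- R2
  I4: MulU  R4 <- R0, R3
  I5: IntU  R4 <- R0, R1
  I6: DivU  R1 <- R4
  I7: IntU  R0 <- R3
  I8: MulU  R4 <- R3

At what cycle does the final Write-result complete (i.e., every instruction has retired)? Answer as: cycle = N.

cycle = 32

cycle 1: I1 issues→DivU
cycle 2: I1 reads · I2 issues→AddU
cycle 3: I3 issues→IntU
cycle 4: I3 reads
cycle 5: I3 exec-done
cycle 9: I1 exec-done
cycle 10: I1 writes R1
cycle 11: I2 reads
cycle 12: I3 writes R4
cycle 13: I2 exec-done · I4 issues→MulU
cycle 14: I2 writes R3
cycle 15: I4 reads
cycle 18: I4 exec-done
cycle 19: I4 writes R4
cycle 20: I5 issues→IntU
cycle 21: I5 reads · I6 issues→DivU
cycle 22: I5 exec-done
cycle 23: I5 writes R4
cycle 24: I6 reads · I7 issues→IntU
cycle 25: I7 reads · I8 issues→MulU
cycle 26: I7 exec-done · I8 reads
cycle 27: I7 writes R0
cycle 29: I8 exec-done
cycle 30: I8 writes R4
cycle 31: I6 exec-done
cycle 32: I6 writes R1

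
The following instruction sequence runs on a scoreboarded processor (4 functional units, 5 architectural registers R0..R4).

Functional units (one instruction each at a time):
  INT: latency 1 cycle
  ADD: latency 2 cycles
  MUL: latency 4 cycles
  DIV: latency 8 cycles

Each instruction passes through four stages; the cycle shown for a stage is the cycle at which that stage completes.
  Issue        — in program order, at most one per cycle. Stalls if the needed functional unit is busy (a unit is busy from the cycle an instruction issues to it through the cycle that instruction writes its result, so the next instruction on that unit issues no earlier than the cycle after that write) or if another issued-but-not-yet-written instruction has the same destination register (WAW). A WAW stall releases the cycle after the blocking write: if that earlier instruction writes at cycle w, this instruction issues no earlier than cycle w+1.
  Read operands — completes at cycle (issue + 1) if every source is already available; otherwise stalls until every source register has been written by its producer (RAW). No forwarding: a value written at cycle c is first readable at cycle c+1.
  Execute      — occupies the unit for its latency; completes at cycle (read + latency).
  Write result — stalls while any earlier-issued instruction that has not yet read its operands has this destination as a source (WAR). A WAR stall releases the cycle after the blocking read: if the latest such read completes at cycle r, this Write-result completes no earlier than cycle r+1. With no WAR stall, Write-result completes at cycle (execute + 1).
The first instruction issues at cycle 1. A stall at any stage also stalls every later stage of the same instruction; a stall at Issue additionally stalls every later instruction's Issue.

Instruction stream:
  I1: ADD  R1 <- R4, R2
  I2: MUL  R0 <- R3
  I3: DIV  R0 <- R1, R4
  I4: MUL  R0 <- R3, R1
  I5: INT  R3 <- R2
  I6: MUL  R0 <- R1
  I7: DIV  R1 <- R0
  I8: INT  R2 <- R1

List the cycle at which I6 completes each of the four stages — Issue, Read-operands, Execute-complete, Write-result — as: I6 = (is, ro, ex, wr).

[1] I1 dispatched to ADD
[2] I1 operands ready; I2 dispatched to MUL
[3] I2 operands ready
[4] I1 complete
[5] R1←I1
[7] I2 complete
[8] R0←I2
[9] I3 dispatched to DIV
[10] I3 operands ready
[18] I3 complete
[19] R0←I3
[20] I4 dispatched to MUL
[21] I4 operands ready; I5 dispatched to INT
[22] I5 operands ready
[23] I5 complete
[24] R3←I5
[25] I4 complete
[26] R0←I4
[27] I6 dispatched to MUL
[28] I6 operands ready; I7 dispatched to DIV
[29] I8 dispatched to INT
[32] I6 complete
[33] R0←I6
[34] I7 operands ready
[42] I7 complete
[43] R1←I7
[44] I8 operands ready
[45] I8 complete
[46] R2←I8

I6 = (27, 28, 32, 33)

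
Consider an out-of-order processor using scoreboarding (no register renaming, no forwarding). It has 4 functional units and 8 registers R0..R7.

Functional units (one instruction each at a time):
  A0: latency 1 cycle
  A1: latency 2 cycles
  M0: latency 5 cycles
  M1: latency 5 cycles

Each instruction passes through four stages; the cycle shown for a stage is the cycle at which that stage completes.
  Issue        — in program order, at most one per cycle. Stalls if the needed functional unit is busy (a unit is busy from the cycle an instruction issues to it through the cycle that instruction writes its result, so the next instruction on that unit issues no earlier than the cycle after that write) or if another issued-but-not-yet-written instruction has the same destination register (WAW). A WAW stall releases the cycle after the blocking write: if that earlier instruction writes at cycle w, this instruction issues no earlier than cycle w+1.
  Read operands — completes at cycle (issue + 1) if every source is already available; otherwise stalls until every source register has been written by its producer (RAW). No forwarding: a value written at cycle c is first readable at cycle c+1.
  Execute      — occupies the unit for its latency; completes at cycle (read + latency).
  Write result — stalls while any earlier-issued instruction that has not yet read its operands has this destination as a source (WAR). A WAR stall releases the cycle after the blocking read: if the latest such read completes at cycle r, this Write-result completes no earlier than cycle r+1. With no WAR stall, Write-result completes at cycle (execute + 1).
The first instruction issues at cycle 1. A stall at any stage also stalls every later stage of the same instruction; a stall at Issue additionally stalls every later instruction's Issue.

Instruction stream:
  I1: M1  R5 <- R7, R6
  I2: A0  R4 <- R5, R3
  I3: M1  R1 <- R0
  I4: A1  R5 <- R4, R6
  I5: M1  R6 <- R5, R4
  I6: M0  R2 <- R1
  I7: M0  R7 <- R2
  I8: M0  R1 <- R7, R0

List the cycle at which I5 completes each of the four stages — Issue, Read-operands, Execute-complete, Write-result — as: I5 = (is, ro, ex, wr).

c1: I1→M1
c2: I1 RO, I2→A0
c7: I1 EX
c8: I1 WR R5
c9: I2 RO, I3→M1
c10: I2 EX, I3 RO, I4→A1
c11: I2 WR R4
c12: I4 RO
c14: I4 EX
c15: I3 EX, I4 WR R5
c16: I3 WR R1
c17: I5→M1
c18: I5 RO, I6→M0
c19: I6 RO
c23: I5 EX
c24: I5 WR R6, I6 EX
c25: I6 WR R2
c26: I7→M0
c27: I7 RO
c32: I7 EX
c33: I7 WR R7
c34: I8→M0
c35: I8 RO
c40: I8 EX
c41: I8 WR R1

I5 = (17, 18, 23, 24)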